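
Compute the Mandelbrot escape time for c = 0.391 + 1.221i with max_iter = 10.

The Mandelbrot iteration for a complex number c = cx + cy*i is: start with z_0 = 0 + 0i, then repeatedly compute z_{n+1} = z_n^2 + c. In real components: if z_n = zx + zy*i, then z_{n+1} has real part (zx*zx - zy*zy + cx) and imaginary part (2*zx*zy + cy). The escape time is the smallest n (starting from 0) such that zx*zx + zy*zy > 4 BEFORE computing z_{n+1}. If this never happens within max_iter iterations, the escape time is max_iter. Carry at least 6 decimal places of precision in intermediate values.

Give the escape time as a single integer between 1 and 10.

z_0 = 0 + 0i, c = 0.3910 + 1.2210i
Iter 1: z = 0.3910 + 1.2210i, |z|^2 = 1.6437
Iter 2: z = -0.9470 + 2.1758i, |z|^2 = 5.6309
Escaped at iteration 2

Answer: 2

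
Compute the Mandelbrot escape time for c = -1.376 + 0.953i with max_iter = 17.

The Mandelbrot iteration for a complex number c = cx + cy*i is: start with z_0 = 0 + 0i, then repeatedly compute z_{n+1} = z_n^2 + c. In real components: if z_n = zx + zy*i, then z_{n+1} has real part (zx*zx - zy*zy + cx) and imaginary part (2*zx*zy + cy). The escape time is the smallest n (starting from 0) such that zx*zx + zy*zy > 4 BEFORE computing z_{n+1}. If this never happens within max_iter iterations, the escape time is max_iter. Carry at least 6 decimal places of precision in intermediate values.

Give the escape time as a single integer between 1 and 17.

z_0 = 0 + 0i, c = -1.3760 + 0.9530i
Iter 1: z = -1.3760 + 0.9530i, |z|^2 = 2.8016
Iter 2: z = -0.3908 + -1.6697i, |z|^2 = 2.9405
Iter 3: z = -4.0110 + 2.2581i, |z|^2 = 21.1872
Escaped at iteration 3

Answer: 3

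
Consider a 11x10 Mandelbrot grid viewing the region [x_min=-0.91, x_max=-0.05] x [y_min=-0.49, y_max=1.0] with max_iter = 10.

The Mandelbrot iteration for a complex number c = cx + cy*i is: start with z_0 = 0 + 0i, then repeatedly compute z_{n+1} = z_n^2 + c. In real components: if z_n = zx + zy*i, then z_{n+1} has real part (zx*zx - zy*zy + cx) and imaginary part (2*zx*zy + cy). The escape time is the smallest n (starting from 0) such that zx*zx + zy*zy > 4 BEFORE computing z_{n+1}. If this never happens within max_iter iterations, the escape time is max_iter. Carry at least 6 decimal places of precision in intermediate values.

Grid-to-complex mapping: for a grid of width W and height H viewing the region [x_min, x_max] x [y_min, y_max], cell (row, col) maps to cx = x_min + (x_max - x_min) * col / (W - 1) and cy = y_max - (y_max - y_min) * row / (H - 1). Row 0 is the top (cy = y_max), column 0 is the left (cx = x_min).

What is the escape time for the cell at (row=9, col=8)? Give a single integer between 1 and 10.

z_0 = 0 + 0i, c = -0.2220 + -0.4900i
Iter 1: z = -0.2220 + -0.4900i, |z|^2 = 0.2894
Iter 2: z = -0.4128 + -0.2724i, |z|^2 = 0.2446
Iter 3: z = -0.1258 + -0.2651i, |z|^2 = 0.0861
Iter 4: z = -0.2764 + -0.4233i, |z|^2 = 0.2556
Iter 5: z = -0.3248 + -0.2560i, |z|^2 = 0.1710
Iter 6: z = -0.1820 + -0.3237i, |z|^2 = 0.1379
Iter 7: z = -0.2937 + -0.3721i, |z|^2 = 0.2247
Iter 8: z = -0.2742 + -0.2714i, |z|^2 = 0.1489
Iter 9: z = -0.2205 + -0.3411i, |z|^2 = 0.1650

Answer: 10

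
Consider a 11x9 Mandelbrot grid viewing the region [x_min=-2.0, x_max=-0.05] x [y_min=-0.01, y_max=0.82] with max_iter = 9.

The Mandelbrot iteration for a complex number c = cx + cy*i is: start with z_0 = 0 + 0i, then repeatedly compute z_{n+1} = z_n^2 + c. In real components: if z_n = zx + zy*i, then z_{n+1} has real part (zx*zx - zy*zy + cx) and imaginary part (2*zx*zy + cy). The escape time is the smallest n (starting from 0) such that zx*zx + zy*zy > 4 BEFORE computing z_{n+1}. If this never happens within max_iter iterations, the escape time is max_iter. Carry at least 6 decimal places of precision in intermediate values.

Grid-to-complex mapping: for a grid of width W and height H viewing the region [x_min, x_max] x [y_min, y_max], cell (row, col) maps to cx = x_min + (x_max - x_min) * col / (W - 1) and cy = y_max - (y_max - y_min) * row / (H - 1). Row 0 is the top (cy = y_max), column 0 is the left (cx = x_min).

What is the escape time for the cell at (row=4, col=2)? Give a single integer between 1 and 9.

z_0 = 0 + 0i, c = -1.6100 + 0.4050i
Iter 1: z = -1.6100 + 0.4050i, |z|^2 = 2.7561
Iter 2: z = 0.8181 + -0.8991i, |z|^2 = 1.4776
Iter 3: z = -1.7491 + -1.0661i, |z|^2 = 4.1960
Escaped at iteration 3

Answer: 3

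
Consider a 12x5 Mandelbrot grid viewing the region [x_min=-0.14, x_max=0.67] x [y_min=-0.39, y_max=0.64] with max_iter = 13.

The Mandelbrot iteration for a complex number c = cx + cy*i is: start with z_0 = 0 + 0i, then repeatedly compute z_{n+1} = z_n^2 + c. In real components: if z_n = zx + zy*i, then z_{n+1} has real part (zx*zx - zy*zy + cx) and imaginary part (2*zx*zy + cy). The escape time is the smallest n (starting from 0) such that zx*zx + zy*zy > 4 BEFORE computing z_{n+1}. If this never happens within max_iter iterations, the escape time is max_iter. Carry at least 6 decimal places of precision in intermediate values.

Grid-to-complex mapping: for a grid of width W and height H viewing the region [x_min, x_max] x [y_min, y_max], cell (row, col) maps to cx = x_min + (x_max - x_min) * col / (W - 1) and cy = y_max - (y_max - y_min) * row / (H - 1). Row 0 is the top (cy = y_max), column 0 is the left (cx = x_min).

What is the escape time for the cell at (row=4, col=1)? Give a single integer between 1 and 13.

Answer: 13

Derivation:
z_0 = 0 + 0i, c = -0.0664 + -0.3900i
Iter 1: z = -0.0664 + -0.3900i, |z|^2 = 0.1565
Iter 2: z = -0.2141 + -0.3382i, |z|^2 = 0.1602
Iter 3: z = -0.1349 + -0.2452i, |z|^2 = 0.0783
Iter 4: z = -0.1083 + -0.3238i, |z|^2 = 0.1166
Iter 5: z = -0.1595 + -0.3199i, |z|^2 = 0.1278
Iter 6: z = -0.1432 + -0.2880i, |z|^2 = 0.1034
Iter 7: z = -0.1288 + -0.3075i, |z|^2 = 0.1111
Iter 8: z = -0.1443 + -0.3108i, |z|^2 = 0.1174
Iter 9: z = -0.1421 + -0.3003i, |z|^2 = 0.1104
Iter 10: z = -0.1363 + -0.3046i, |z|^2 = 0.1114
Iter 11: z = -0.1406 + -0.3069i, |z|^2 = 0.1140
Iter 12: z = -0.1408 + -0.3037i, |z|^2 = 0.1121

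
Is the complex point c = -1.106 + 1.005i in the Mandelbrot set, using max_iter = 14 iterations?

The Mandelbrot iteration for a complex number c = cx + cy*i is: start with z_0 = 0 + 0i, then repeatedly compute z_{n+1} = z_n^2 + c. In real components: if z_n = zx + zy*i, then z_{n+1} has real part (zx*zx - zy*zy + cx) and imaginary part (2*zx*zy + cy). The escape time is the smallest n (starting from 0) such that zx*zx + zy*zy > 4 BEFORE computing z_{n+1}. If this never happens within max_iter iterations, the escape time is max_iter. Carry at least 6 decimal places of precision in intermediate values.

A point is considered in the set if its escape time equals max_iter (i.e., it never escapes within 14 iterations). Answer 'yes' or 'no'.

Answer: no

Derivation:
z_0 = 0 + 0i, c = -1.1060 + 1.0050i
Iter 1: z = -1.1060 + 1.0050i, |z|^2 = 2.2333
Iter 2: z = -0.8928 + -1.2181i, |z|^2 = 2.2807
Iter 3: z = -1.7926 + 3.1799i, |z|^2 = 13.3254
Escaped at iteration 3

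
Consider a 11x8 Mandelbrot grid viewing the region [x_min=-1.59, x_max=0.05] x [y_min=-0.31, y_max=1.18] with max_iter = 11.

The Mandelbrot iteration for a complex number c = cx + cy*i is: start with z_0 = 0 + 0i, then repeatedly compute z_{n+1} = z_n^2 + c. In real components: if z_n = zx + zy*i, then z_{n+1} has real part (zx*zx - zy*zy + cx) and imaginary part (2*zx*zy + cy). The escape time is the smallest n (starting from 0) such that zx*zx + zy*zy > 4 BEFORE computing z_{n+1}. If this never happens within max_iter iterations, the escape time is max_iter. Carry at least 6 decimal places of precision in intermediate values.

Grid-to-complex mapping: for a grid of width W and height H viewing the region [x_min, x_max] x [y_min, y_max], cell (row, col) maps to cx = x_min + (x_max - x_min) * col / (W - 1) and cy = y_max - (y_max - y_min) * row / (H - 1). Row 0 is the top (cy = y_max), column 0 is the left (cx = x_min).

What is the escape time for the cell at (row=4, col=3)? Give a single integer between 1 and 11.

Answer: 9

Derivation:
z_0 = 0 + 0i, c = -1.0980 + 0.3286i
Iter 1: z = -1.0980 + 0.3286i, |z|^2 = 1.3136
Iter 2: z = -0.0004 + -0.3930i, |z|^2 = 0.1544
Iter 3: z = -1.2524 + 0.3289i, |z|^2 = 1.6767
Iter 4: z = 0.3624 + -0.4952i, |z|^2 = 0.3765
Iter 5: z = -1.2118 + -0.0303i, |z|^2 = 1.4694
Iter 6: z = 0.3696 + 0.4021i, |z|^2 = 0.2983
Iter 7: z = -1.1231 + 0.6258i, |z|^2 = 1.6530
Iter 8: z = -0.2283 + -1.0771i, |z|^2 = 1.2123
Iter 9: z = -2.2060 + 0.8203i, |z|^2 = 5.5395
Escaped at iteration 9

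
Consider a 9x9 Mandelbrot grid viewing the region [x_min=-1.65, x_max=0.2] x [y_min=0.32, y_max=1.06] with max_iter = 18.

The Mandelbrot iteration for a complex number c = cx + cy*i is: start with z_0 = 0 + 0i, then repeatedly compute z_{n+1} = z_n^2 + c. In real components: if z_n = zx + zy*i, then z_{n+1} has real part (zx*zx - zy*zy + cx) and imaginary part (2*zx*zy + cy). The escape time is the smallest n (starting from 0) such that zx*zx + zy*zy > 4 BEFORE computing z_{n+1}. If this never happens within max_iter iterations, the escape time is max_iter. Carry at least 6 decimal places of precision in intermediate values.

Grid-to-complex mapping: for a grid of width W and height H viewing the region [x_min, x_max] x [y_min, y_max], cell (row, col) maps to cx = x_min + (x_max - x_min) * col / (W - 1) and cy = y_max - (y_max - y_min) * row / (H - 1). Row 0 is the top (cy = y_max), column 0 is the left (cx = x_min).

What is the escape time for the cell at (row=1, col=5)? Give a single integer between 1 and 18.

Answer: 4

Derivation:
z_0 = 0 + 0i, c = -0.4937 + 0.9675i
Iter 1: z = -0.4937 + 0.9675i, |z|^2 = 1.1798
Iter 2: z = -1.1860 + 0.0121i, |z|^2 = 1.4068
Iter 3: z = 0.9127 + 0.9388i, |z|^2 = 1.7145
Iter 4: z = -0.5420 + 2.6813i, |z|^2 = 7.4831
Escaped at iteration 4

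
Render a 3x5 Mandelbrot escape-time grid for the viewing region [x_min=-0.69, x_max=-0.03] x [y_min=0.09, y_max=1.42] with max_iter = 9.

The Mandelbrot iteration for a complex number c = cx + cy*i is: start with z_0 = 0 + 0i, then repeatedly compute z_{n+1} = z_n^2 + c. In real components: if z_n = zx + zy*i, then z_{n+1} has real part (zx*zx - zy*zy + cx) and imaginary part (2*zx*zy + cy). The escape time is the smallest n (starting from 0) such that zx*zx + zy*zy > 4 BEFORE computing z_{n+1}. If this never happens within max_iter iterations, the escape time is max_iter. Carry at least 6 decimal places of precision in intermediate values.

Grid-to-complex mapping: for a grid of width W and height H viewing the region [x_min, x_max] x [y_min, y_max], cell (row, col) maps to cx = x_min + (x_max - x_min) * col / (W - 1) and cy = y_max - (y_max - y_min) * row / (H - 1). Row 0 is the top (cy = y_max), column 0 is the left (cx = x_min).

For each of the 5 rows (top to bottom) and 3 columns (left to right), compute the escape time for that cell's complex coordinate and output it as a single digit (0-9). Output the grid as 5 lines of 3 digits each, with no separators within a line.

Answer: 222
345
479
999
999

Derivation:
(row=0, col=0): c = -0.6900 + 1.4200i → escape time 2
(row=0, col=1): c = -0.3600 + 1.4200i → escape time 2
(row=0, col=2): c = -0.0300 + 1.4200i → escape time 2
(row=1, col=0): c = -0.6900 + 1.0875i → escape time 3
(row=1, col=1): c = -0.3600 + 1.0875i → escape time 4
(row=1, col=2): c = -0.0300 + 1.0875i → escape time 5
(row=2, col=0): c = -0.6900 + 0.7550i → escape time 4
(row=2, col=1): c = -0.3600 + 0.7550i → escape time 7
(row=2, col=2): c = -0.0300 + 0.7550i → escape time 9
(row=3, col=0): c = -0.6900 + 0.4225i → escape time 9
(row=3, col=1): c = -0.3600 + 0.4225i → escape time 9
(row=3, col=2): c = -0.0300 + 0.4225i → escape time 9
(row=4, col=0): c = -0.6900 + 0.0900i → escape time 9
(row=4, col=1): c = -0.3600 + 0.0900i → escape time 9
(row=4, col=2): c = -0.0300 + 0.0900i → escape time 9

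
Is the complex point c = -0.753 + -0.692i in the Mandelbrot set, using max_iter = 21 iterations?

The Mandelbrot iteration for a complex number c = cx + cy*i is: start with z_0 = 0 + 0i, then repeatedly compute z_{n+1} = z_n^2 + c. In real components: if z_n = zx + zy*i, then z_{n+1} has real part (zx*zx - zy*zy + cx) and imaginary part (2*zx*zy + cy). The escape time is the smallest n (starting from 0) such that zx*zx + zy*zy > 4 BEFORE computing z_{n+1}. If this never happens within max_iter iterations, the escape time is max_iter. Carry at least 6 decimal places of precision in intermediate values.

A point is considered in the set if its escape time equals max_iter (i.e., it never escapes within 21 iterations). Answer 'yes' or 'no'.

z_0 = 0 + 0i, c = -0.7530 + -0.6920i
Iter 1: z = -0.7530 + -0.6920i, |z|^2 = 1.0459
Iter 2: z = -0.6649 + 0.3502i, |z|^2 = 0.5646
Iter 3: z = -0.4336 + -1.1576i, |z|^2 = 1.5280
Iter 4: z = -1.9051 + 0.3118i, |z|^2 = 3.7265
Iter 5: z = 2.7790 + -1.8800i, |z|^2 = 11.2574
Escaped at iteration 5

Answer: no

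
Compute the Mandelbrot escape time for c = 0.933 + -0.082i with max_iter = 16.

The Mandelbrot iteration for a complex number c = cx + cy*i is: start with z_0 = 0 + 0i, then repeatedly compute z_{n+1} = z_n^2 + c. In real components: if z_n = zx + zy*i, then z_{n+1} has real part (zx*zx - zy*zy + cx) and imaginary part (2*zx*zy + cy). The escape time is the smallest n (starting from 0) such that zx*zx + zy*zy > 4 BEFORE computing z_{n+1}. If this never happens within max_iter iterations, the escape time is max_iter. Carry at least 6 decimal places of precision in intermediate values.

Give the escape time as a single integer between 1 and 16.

z_0 = 0 + 0i, c = 0.9330 + -0.0820i
Iter 1: z = 0.9330 + -0.0820i, |z|^2 = 0.8772
Iter 2: z = 1.7968 + -0.2350i, |z|^2 = 3.2836
Iter 3: z = 4.1061 + -0.9265i, |z|^2 = 17.7188
Escaped at iteration 3

Answer: 3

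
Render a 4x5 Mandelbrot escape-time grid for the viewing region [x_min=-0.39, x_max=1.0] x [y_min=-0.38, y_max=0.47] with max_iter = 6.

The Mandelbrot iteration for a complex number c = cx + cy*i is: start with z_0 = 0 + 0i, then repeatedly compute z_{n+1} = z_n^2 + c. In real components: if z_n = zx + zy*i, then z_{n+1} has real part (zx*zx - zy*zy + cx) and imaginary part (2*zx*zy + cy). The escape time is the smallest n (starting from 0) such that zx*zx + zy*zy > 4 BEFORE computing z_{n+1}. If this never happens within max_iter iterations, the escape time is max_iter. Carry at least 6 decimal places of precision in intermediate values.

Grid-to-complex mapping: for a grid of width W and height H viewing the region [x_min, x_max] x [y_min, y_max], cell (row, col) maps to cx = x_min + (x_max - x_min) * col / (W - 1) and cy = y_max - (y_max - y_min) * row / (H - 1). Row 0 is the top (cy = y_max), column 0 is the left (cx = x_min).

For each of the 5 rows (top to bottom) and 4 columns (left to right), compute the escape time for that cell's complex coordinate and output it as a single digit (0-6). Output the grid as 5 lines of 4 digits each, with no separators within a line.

(row=0, col=0): c = -0.3900 + 0.4700i → escape time 6
(row=0, col=1): c = 0.0733 + 0.4700i → escape time 6
(row=0, col=2): c = 0.5367 + 0.4700i → escape time 4
(row=0, col=3): c = 1.0000 + 0.4700i → escape time 2
(row=1, col=0): c = -0.3900 + 0.2575i → escape time 6
(row=1, col=1): c = 0.0733 + 0.2575i → escape time 6
(row=1, col=2): c = 0.5367 + 0.2575i → escape time 4
(row=1, col=3): c = 1.0000 + 0.2575i → escape time 2
(row=2, col=0): c = -0.3900 + 0.0450i → escape time 6
(row=2, col=1): c = 0.0733 + 0.0450i → escape time 6
(row=2, col=2): c = 0.5367 + 0.0450i → escape time 4
(row=2, col=3): c = 1.0000 + 0.0450i → escape time 2
(row=3, col=0): c = -0.3900 + -0.1675i → escape time 6
(row=3, col=1): c = 0.0733 + -0.1675i → escape time 6
(row=3, col=2): c = 0.5367 + -0.1675i → escape time 4
(row=3, col=3): c = 1.0000 + -0.1675i → escape time 2
(row=4, col=0): c = -0.3900 + -0.3800i → escape time 6
(row=4, col=1): c = 0.0733 + -0.3800i → escape time 6
(row=4, col=2): c = 0.5367 + -0.3800i → escape time 4
(row=4, col=3): c = 1.0000 + -0.3800i → escape time 2

Answer: 6642
6642
6642
6642
6642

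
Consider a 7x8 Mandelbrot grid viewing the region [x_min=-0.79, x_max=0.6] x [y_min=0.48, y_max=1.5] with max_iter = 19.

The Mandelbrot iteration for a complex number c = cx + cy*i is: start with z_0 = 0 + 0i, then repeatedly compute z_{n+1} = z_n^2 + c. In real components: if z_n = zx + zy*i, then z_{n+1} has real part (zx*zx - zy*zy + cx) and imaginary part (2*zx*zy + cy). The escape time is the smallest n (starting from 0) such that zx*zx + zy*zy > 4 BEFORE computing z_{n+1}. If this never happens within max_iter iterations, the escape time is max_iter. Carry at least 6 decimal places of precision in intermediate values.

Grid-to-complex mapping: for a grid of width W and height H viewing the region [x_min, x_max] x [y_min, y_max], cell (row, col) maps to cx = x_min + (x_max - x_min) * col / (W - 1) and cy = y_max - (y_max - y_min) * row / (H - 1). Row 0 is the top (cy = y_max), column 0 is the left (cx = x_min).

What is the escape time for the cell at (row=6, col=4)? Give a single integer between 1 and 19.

z_0 = 0 + 0i, c = 0.1367 + 0.6257i
Iter 1: z = 0.1367 + 0.6257i, |z|^2 = 0.4102
Iter 2: z = -0.2362 + 0.7967i, |z|^2 = 0.6906
Iter 3: z = -0.4424 + 0.2494i, |z|^2 = 0.2579
Iter 4: z = 0.2702 + 0.4051i, |z|^2 = 0.2371
Iter 5: z = 0.0456 + 0.8446i, |z|^2 = 0.7154
Iter 6: z = -0.5746 + 0.7027i, |z|^2 = 0.8239
Iter 7: z = -0.0269 + -0.1818i, |z|^2 = 0.0338
Iter 8: z = 0.1044 + 0.6355i, |z|^2 = 0.4147
Iter 9: z = -0.2563 + 0.7583i, |z|^2 = 0.6408
Iter 10: z = -0.3727 + 0.2370i, |z|^2 = 0.1951
Iter 11: z = 0.2194 + 0.4491i, |z|^2 = 0.2498
Iter 12: z = -0.0168 + 0.8228i, |z|^2 = 0.6773
Iter 13: z = -0.5400 + 0.5980i, |z|^2 = 0.6493
Iter 14: z = 0.0707 + -0.0202i, |z|^2 = 0.0054
Iter 15: z = 0.1413 + 0.6229i, |z|^2 = 0.4079
Iter 16: z = -0.2313 + 0.8017i, |z|^2 = 0.6962
Iter 17: z = -0.4525 + 0.2548i, |z|^2 = 0.2697
Iter 18: z = 0.2765 + 0.3951i, |z|^2 = 0.2326

Answer: 19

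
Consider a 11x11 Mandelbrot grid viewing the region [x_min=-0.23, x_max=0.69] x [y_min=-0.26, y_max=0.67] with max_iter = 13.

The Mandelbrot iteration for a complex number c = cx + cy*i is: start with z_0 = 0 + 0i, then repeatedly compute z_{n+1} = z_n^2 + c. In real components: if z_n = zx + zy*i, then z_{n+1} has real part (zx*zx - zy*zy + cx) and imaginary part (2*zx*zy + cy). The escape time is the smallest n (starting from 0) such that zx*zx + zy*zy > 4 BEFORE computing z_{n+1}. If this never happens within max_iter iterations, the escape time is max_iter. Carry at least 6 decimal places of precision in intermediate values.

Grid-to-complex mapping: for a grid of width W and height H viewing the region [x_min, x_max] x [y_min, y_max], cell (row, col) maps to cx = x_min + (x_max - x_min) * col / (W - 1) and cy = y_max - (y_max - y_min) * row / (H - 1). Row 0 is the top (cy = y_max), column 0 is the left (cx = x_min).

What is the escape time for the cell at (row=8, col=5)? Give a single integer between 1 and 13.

z_0 = 0 + 0i, c = 0.2300 + -0.0740i
Iter 1: z = 0.2300 + -0.0740i, |z|^2 = 0.0584
Iter 2: z = 0.2774 + -0.1080i, |z|^2 = 0.0886
Iter 3: z = 0.2953 + -0.1339i, |z|^2 = 0.1051
Iter 4: z = 0.2993 + -0.1531i, |z|^2 = 0.1130
Iter 5: z = 0.2961 + -0.1656i, |z|^2 = 0.1151
Iter 6: z = 0.2902 + -0.1721i, |z|^2 = 0.1139
Iter 7: z = 0.2846 + -0.1739i, |z|^2 = 0.1113
Iter 8: z = 0.2808 + -0.1730i, |z|^2 = 0.1088
Iter 9: z = 0.2789 + -0.1711i, |z|^2 = 0.1071
Iter 10: z = 0.2785 + -0.1695i, |z|^2 = 0.1063
Iter 11: z = 0.2788 + -0.1684i, |z|^2 = 0.1061
Iter 12: z = 0.2794 + -0.1679i, |z|^2 = 0.1063

Answer: 13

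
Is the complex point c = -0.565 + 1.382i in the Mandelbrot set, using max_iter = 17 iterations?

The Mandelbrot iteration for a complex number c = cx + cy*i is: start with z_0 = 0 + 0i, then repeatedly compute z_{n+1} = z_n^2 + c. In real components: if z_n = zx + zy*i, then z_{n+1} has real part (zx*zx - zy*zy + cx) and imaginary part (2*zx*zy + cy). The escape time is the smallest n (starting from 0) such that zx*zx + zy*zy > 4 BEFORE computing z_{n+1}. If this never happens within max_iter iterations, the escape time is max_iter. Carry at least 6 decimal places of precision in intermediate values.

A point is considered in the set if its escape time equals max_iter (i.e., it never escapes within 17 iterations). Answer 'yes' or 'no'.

z_0 = 0 + 0i, c = -0.5650 + 1.3820i
Iter 1: z = -0.5650 + 1.3820i, |z|^2 = 2.2291
Iter 2: z = -2.1557 + -0.1797i, |z|^2 = 4.6793
Escaped at iteration 2

Answer: no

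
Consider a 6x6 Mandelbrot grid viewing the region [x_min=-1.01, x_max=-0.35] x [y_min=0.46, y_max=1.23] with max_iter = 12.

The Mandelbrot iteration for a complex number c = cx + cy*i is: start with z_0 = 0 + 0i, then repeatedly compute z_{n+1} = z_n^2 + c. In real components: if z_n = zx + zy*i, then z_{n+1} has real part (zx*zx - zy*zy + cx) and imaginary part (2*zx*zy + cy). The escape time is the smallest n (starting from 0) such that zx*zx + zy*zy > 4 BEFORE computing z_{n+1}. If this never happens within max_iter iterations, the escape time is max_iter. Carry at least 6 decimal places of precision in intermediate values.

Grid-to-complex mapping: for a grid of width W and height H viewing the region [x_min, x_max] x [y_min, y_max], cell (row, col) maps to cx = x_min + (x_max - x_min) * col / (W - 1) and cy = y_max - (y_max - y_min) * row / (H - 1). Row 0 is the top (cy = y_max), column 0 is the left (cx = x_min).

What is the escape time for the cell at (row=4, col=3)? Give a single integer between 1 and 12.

z_0 = 0 + 0i, c = -0.6140 + 0.6140i
Iter 1: z = -0.6140 + 0.6140i, |z|^2 = 0.7540
Iter 2: z = -0.6140 + -0.1400i, |z|^2 = 0.3966
Iter 3: z = -0.2566 + 0.7859i, |z|^2 = 0.6835
Iter 4: z = -1.1658 + 0.2107i, |z|^2 = 1.4035
Iter 5: z = 0.7007 + 0.1228i, |z|^2 = 0.5061
Iter 6: z = -0.1381 + 0.7861i, |z|^2 = 0.6370
Iter 7: z = -1.2129 + 0.3970i, |z|^2 = 1.6287
Iter 8: z = 0.6996 + -0.3489i, |z|^2 = 0.6111
Iter 9: z = -0.2464 + 0.1258i, |z|^2 = 0.0765
Iter 10: z = -0.5691 + 0.5520i, |z|^2 = 0.6286
Iter 11: z = -0.5948 + -0.0143i, |z|^2 = 0.3540

Answer: 12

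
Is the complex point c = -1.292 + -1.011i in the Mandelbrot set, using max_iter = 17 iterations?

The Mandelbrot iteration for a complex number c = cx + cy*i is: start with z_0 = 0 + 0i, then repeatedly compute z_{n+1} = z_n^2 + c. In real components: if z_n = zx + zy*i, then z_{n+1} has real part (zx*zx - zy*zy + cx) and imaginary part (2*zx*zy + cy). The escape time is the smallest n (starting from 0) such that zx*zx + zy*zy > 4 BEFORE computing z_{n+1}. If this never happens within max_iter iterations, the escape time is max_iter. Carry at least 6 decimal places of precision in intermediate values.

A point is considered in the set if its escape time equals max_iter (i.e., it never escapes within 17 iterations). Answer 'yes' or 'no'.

Answer: no

Derivation:
z_0 = 0 + 0i, c = -1.2920 + -1.0110i
Iter 1: z = -1.2920 + -1.0110i, |z|^2 = 2.6914
Iter 2: z = -0.6449 + 1.6014i, |z|^2 = 2.9804
Iter 3: z = -3.4407 + -3.0764i, |z|^2 = 21.3026
Escaped at iteration 3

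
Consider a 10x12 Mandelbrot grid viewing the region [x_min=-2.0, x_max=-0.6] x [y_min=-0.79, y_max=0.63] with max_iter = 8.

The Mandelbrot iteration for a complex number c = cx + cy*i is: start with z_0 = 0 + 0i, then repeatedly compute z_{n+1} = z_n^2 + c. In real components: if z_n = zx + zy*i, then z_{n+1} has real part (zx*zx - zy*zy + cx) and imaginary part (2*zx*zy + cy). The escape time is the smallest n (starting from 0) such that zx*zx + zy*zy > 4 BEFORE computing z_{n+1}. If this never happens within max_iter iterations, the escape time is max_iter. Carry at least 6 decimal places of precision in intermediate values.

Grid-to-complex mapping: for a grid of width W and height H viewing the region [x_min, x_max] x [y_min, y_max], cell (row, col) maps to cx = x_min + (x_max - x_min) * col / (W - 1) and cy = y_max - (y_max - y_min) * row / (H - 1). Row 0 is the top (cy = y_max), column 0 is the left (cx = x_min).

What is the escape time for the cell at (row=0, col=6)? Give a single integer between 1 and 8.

z_0 = 0 + 0i, c = -1.0667 + 0.6300i
Iter 1: z = -1.0667 + 0.6300i, |z|^2 = 1.5347
Iter 2: z = -0.3258 + -0.7140i, |z|^2 = 0.6159
Iter 3: z = -1.4703 + 1.0952i, |z|^2 = 3.3614
Iter 4: z = -0.1043 + -2.5907i, |z|^2 = 6.7225
Escaped at iteration 4

Answer: 4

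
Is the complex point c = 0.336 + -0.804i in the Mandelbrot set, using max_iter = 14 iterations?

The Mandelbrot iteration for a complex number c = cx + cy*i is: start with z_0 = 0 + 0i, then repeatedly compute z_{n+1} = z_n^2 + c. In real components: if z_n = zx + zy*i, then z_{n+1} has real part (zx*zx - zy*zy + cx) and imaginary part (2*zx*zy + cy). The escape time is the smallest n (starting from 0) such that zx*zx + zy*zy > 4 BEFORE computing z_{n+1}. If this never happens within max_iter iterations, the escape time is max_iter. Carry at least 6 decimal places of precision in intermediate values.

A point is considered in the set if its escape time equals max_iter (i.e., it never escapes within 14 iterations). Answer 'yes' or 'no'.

Answer: no

Derivation:
z_0 = 0 + 0i, c = 0.3360 + -0.8040i
Iter 1: z = 0.3360 + -0.8040i, |z|^2 = 0.7593
Iter 2: z = -0.1975 + -1.3443i, |z|^2 = 1.8461
Iter 3: z = -1.4321 + -0.2730i, |z|^2 = 2.1254
Iter 4: z = 2.3124 + -0.0222i, |z|^2 = 5.3477
Escaped at iteration 4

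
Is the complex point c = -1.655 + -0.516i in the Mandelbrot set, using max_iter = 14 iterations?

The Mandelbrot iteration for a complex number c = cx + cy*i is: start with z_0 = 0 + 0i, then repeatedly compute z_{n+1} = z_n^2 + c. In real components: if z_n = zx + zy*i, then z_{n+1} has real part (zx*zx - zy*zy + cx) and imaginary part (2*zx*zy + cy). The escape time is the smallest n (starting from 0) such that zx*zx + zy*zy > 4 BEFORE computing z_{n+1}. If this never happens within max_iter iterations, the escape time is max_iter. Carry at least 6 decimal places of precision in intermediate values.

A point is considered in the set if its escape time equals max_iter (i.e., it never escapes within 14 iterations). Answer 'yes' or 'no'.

z_0 = 0 + 0i, c = -1.6550 + -0.5160i
Iter 1: z = -1.6550 + -0.5160i, |z|^2 = 3.0053
Iter 2: z = 0.8178 + 1.1920i, |z|^2 = 2.0895
Iter 3: z = -2.4070 + 1.4335i, |z|^2 = 7.8487
Escaped at iteration 3

Answer: no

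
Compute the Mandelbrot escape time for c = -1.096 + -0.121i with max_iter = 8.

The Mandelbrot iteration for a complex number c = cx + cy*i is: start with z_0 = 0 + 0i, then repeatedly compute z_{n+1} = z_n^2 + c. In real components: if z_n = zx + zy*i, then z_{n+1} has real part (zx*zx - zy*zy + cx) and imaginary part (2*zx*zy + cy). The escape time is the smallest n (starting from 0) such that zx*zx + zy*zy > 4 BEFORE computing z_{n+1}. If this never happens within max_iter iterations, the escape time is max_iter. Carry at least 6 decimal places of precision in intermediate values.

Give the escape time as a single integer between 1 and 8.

z_0 = 0 + 0i, c = -1.0960 + -0.1210i
Iter 1: z = -1.0960 + -0.1210i, |z|^2 = 1.2159
Iter 2: z = 0.0906 + 0.1442i, |z|^2 = 0.0290
Iter 3: z = -1.1086 + -0.0949i, |z|^2 = 1.2380
Iter 4: z = 0.1240 + 0.0894i, |z|^2 = 0.0234
Iter 5: z = -1.0886 + -0.0988i, |z|^2 = 1.1948
Iter 6: z = 0.0793 + 0.0942i, |z|^2 = 0.0152
Iter 7: z = -1.0986 + -0.1061i, |z|^2 = 1.2181

Answer: 8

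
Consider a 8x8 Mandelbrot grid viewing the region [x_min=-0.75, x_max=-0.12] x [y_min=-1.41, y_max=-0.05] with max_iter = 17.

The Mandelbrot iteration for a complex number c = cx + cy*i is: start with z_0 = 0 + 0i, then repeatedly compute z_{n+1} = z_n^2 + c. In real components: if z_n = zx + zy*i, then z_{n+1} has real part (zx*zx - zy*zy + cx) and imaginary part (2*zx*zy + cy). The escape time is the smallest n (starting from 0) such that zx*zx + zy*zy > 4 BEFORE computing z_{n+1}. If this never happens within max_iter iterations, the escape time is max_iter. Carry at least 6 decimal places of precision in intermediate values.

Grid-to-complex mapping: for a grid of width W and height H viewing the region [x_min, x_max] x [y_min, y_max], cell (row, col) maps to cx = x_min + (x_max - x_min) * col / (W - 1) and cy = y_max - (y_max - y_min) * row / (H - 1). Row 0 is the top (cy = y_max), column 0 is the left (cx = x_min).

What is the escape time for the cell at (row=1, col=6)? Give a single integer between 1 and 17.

z_0 = 0 + 0i, c = -0.2100 + -0.2443i
Iter 1: z = -0.2100 + -0.2443i, |z|^2 = 0.1038
Iter 2: z = -0.2256 + -0.1417i, |z|^2 = 0.0710
Iter 3: z = -0.1792 + -0.1804i, |z|^2 = 0.0646
Iter 4: z = -0.2104 + -0.1796i, |z|^2 = 0.0766
Iter 5: z = -0.1980 + -0.1687i, |z|^2 = 0.0677
Iter 6: z = -0.1993 + -0.1775i, |z|^2 = 0.0712
Iter 7: z = -0.2018 + -0.1736i, |z|^2 = 0.0708
Iter 8: z = -0.1994 + -0.1742i, |z|^2 = 0.0701
Iter 9: z = -0.2006 + -0.1748i, |z|^2 = 0.0708
Iter 10: z = -0.2003 + -0.1742i, |z|^2 = 0.0705
Iter 11: z = -0.2002 + -0.1745i, |z|^2 = 0.0705
Iter 12: z = -0.2004 + -0.1744i, |z|^2 = 0.0706
Iter 13: z = -0.2003 + -0.1744i, |z|^2 = 0.0705
Iter 14: z = -0.2003 + -0.1744i, |z|^2 = 0.0705
Iter 15: z = -0.2003 + -0.1744i, |z|^2 = 0.0705
Iter 16: z = -0.2003 + -0.1744i, |z|^2 = 0.0705

Answer: 17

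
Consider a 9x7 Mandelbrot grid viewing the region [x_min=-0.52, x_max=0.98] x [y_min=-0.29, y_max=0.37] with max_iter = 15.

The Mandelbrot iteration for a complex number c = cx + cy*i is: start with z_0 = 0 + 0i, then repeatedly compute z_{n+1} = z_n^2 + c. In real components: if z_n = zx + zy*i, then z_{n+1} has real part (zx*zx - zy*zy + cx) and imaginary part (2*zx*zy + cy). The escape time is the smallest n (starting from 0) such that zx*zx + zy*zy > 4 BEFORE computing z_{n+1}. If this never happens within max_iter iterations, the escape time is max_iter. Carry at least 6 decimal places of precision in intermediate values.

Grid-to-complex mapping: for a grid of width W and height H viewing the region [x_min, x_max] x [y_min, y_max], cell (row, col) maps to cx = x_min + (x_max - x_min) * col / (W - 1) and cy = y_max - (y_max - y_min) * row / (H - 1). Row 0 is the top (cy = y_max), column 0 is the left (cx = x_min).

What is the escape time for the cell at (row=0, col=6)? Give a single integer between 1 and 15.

z_0 = 0 + 0i, c = 0.6050 + 0.3700i
Iter 1: z = 0.6050 + 0.3700i, |z|^2 = 0.5029
Iter 2: z = 0.8341 + 0.8177i, |z|^2 = 1.3644
Iter 3: z = 0.6321 + 1.7341i, |z|^2 = 3.4068
Iter 4: z = -2.0026 + 2.5624i, |z|^2 = 10.5763
Escaped at iteration 4

Answer: 4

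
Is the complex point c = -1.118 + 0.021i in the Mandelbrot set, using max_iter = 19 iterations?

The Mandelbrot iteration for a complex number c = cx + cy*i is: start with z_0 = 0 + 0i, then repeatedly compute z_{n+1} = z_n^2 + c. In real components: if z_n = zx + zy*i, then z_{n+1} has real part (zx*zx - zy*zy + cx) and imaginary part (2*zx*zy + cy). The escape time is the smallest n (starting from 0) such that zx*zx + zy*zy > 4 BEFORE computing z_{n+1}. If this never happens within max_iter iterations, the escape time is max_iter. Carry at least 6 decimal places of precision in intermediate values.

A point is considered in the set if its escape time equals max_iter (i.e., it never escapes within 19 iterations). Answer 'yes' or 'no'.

Answer: yes

Derivation:
z_0 = 0 + 0i, c = -1.1180 + 0.0210i
Iter 1: z = -1.1180 + 0.0210i, |z|^2 = 1.2504
Iter 2: z = 0.1315 + -0.0260i, |z|^2 = 0.0180
Iter 3: z = -1.1014 + 0.0142i, |z|^2 = 1.2133
Iter 4: z = 0.0949 + -0.0102i, |z|^2 = 0.0091
Iter 5: z = -1.1091 + 0.0191i, |z|^2 = 1.2305
Iter 6: z = 0.1118 + -0.0213i, |z|^2 = 0.0129
Iter 7: z = -1.1060 + 0.0162i, |z|^2 = 1.2234
Iter 8: z = 0.1049 + -0.0149i, |z|^2 = 0.0112
Iter 9: z = -1.1072 + 0.0179i, |z|^2 = 1.2263
Iter 10: z = 0.1076 + -0.0186i, |z|^2 = 0.0119
Iter 11: z = -1.1068 + 0.0170i, |z|^2 = 1.2252
Iter 12: z = 0.1066 + -0.0166i, |z|^2 = 0.0116
Iter 13: z = -1.1069 + 0.0175i, |z|^2 = 1.2255
Iter 14: z = 0.1069 + -0.0176i, |z|^2 = 0.0117
Iter 15: z = -1.1069 + 0.0172i, |z|^2 = 1.2255
Iter 16: z = 0.1069 + -0.0171i, |z|^2 = 0.0117
Iter 17: z = -1.1069 + 0.0173i, |z|^2 = 1.2255
Iter 18: z = 0.1069 + -0.0174i, |z|^2 = 0.0117
Did not escape in 19 iterations → in set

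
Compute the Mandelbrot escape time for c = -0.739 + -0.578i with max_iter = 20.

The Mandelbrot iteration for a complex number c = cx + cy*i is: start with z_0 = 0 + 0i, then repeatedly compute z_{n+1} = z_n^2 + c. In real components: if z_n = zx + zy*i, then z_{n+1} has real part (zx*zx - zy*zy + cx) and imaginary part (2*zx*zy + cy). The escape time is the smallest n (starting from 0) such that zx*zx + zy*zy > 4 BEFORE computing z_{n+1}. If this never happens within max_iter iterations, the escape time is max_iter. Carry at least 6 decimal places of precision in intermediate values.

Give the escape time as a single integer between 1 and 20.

Answer: 6

Derivation:
z_0 = 0 + 0i, c = -0.7390 + -0.5780i
Iter 1: z = -0.7390 + -0.5780i, |z|^2 = 0.8802
Iter 2: z = -0.5270 + 0.2763i, |z|^2 = 0.3540
Iter 3: z = -0.5376 + -0.8692i, |z|^2 = 1.0445
Iter 4: z = -1.2054 + 0.3566i, |z|^2 = 1.5802
Iter 5: z = 0.5869 + -1.4378i, |z|^2 = 2.4115
Iter 6: z = -2.4617 + -2.2655i, |z|^2 = 11.1927
Escaped at iteration 6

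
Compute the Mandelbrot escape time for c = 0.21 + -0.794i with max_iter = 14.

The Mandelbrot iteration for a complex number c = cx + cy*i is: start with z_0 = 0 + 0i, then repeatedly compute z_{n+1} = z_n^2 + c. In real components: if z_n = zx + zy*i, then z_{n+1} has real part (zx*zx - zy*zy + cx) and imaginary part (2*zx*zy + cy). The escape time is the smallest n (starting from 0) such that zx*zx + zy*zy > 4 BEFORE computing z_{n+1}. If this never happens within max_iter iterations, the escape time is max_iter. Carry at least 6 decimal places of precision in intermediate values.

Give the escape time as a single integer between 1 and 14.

z_0 = 0 + 0i, c = 0.2100 + -0.7940i
Iter 1: z = 0.2100 + -0.7940i, |z|^2 = 0.6745
Iter 2: z = -0.3763 + -1.1275i, |z|^2 = 1.4128
Iter 3: z = -0.9196 + 0.0546i, |z|^2 = 0.8486
Iter 4: z = 1.0526 + -0.8945i, |z|^2 = 1.9081
Iter 5: z = 0.5180 + -2.6771i, |z|^2 = 7.4352
Escaped at iteration 5

Answer: 5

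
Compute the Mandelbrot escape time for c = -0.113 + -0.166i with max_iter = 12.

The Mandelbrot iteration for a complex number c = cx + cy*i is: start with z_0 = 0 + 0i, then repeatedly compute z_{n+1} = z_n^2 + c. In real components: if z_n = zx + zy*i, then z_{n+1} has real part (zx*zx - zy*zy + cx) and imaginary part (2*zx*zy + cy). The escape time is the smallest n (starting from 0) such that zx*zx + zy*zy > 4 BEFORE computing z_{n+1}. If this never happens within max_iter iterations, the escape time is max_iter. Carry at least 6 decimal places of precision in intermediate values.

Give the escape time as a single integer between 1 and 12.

Answer: 12

Derivation:
z_0 = 0 + 0i, c = -0.1130 + -0.1660i
Iter 1: z = -0.1130 + -0.1660i, |z|^2 = 0.0403
Iter 2: z = -0.1278 + -0.1285i, |z|^2 = 0.0328
Iter 3: z = -0.1132 + -0.1332i, |z|^2 = 0.0305
Iter 4: z = -0.1179 + -0.1359i, |z|^2 = 0.0324
Iter 5: z = -0.1176 + -0.1340i, |z|^2 = 0.0318
Iter 6: z = -0.1171 + -0.1345i, |z|^2 = 0.0318
Iter 7: z = -0.1174 + -0.1345i, |z|^2 = 0.0319
Iter 8: z = -0.1173 + -0.1344i, |z|^2 = 0.0318
Iter 9: z = -0.1173 + -0.1345i, |z|^2 = 0.0318
Iter 10: z = -0.1173 + -0.1345i, |z|^2 = 0.0318
Iter 11: z = -0.1173 + -0.1345i, |z|^2 = 0.0318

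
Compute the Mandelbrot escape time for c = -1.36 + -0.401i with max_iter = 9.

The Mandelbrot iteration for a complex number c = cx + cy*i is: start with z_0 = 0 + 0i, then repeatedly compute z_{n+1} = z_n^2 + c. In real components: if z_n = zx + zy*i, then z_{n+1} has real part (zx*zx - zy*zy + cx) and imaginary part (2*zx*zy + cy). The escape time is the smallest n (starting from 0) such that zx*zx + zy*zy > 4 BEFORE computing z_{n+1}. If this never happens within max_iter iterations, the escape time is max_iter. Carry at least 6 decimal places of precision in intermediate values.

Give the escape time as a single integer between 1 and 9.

Answer: 5

Derivation:
z_0 = 0 + 0i, c = -1.3600 + -0.4010i
Iter 1: z = -1.3600 + -0.4010i, |z|^2 = 2.0104
Iter 2: z = 0.3288 + 0.6897i, |z|^2 = 0.5838
Iter 3: z = -1.7276 + 0.0526i, |z|^2 = 2.9874
Iter 4: z = 1.6219 + -0.5826i, |z|^2 = 2.9698
Iter 5: z = 0.9310 + -2.2908i, |z|^2 = 6.1145
Escaped at iteration 5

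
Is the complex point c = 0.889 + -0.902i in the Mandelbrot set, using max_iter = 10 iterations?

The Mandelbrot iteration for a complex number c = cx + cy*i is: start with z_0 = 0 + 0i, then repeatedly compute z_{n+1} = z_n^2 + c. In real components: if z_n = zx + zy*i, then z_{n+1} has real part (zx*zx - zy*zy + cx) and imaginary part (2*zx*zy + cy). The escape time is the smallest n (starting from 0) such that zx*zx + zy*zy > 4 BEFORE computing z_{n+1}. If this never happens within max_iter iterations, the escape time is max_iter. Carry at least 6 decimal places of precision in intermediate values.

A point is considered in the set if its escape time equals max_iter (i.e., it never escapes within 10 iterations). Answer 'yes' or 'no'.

Answer: no

Derivation:
z_0 = 0 + 0i, c = 0.8890 + -0.9020i
Iter 1: z = 0.8890 + -0.9020i, |z|^2 = 1.6039
Iter 2: z = 0.8657 + -2.5058i, |z|^2 = 7.0283
Escaped at iteration 2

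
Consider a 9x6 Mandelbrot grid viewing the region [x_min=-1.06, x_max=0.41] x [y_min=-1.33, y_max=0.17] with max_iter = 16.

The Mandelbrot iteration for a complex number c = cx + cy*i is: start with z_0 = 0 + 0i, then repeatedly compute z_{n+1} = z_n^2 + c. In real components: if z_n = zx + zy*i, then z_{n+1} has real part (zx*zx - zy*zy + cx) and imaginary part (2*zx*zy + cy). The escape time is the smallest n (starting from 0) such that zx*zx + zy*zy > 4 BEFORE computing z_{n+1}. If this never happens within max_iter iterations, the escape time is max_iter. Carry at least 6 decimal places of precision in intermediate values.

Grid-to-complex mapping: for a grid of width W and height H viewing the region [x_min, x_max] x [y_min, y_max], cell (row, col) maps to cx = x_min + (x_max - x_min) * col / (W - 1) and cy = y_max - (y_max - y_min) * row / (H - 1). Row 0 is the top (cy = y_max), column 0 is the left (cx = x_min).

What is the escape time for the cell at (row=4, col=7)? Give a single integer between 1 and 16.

Answer: 4

Derivation:
z_0 = 0 + 0i, c = 0.2262 + -1.0300i
Iter 1: z = 0.2262 + -1.0300i, |z|^2 = 1.1121
Iter 2: z = -0.7835 + -1.4961i, |z|^2 = 2.8521
Iter 3: z = -1.3982 + 1.3142i, |z|^2 = 3.6821
Iter 4: z = 0.4539 + -4.7051i, |z|^2 = 22.3437
Escaped at iteration 4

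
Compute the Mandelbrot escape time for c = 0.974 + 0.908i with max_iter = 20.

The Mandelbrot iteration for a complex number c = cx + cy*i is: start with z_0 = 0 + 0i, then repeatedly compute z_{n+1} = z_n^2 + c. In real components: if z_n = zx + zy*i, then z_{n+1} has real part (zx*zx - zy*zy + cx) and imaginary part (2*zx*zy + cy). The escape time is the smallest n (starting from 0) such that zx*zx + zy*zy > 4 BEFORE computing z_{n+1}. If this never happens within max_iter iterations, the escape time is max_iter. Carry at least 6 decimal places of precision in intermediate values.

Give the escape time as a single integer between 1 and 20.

z_0 = 0 + 0i, c = 0.9740 + 0.9080i
Iter 1: z = 0.9740 + 0.9080i, |z|^2 = 1.7731
Iter 2: z = 1.0982 + 2.6768i, |z|^2 = 8.3712
Escaped at iteration 2

Answer: 2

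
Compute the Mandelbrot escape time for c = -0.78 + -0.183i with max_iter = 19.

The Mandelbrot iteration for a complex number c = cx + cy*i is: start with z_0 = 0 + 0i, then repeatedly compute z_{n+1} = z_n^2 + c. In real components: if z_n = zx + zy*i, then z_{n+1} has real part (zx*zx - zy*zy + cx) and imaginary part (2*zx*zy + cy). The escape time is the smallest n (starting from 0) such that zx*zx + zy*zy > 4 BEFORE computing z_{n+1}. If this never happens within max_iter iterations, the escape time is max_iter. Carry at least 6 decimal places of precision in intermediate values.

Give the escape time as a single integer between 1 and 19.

Answer: 16

Derivation:
z_0 = 0 + 0i, c = -0.7800 + -0.1830i
Iter 1: z = -0.7800 + -0.1830i, |z|^2 = 0.6419
Iter 2: z = -0.2051 + 0.1025i, |z|^2 = 0.0526
Iter 3: z = -0.7484 + -0.2250i, |z|^2 = 0.6108
Iter 4: z = -0.2705 + 0.1539i, |z|^2 = 0.0968
Iter 5: z = -0.7305 + -0.2662i, |z|^2 = 0.6045
Iter 6: z = -0.3172 + 0.2060i, |z|^2 = 0.1431
Iter 7: z = -0.7218 + -0.3137i, |z|^2 = 0.6194
Iter 8: z = -0.3574 + 0.2698i, |z|^2 = 0.2005
Iter 9: z = -0.7251 + -0.3759i, |z|^2 = 0.6670
Iter 10: z = -0.3956 + 0.3621i, |z|^2 = 0.2876
Iter 11: z = -0.7546 + -0.4694i, |z|^2 = 0.7898
Iter 12: z = -0.4310 + 0.5255i, |z|^2 = 0.4618
Iter 13: z = -0.8704 + -0.6359i, |z|^2 = 1.1620
Iter 14: z = -0.4268 + 0.9240i, |z|^2 = 1.0359
Iter 15: z = -1.4516 + -0.9717i, |z|^2 = 3.0514
Iter 16: z = 0.3831 + 2.6381i, |z|^2 = 7.1061
Escaped at iteration 16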